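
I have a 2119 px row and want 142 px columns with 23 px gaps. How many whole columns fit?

Each extra column adds 142 + 23 = 165 px.
(2119 + 23) / 165 = 12.98, so 12 columns fit.

12 columns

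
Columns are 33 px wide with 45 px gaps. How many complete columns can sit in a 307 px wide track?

Each extra column adds 33 + 45 = 78 px.
(307 + 45) / 78 = 4.51, so 4 columns fit.

4 columns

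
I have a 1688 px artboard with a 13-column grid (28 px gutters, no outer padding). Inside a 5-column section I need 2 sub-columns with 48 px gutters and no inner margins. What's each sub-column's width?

13 columns + 12 gutters: 13c + 12·28 = 1688.
13c = 1688 − 336 = 1352, so c = 104 px.
5 columns plus 4 gutters: 520 + 112 = 632 px.
632 − 1·48 = 584; ÷2 gives d = 292 px.

292 px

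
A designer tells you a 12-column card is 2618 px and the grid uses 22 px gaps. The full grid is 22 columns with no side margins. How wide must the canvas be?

2618 − 11·22 = 2376; ÷12 gives c = 198 px.
Canvas = 22·198 + 21·22 = 4356 + 462 = 4818 px.

4818 px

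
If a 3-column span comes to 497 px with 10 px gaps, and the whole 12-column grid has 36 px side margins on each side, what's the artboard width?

3c + 2·10 = 497 → 3c = 477 → c = 159 px.
Total width: 2·36 + 12·159 + 11·10 = 2090 px.

2090 px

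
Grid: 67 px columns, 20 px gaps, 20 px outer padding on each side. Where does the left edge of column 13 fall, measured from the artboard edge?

1064 px

Before column 13: the margin + 12 columns + 12 gaps.
Offset = 20 + 12·(67 + 20) = 20 + 1044 = 1064 px.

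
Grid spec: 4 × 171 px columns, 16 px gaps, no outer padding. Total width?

732 px

Canvas = 4·171 + 3·16 = 684 + 48 = 732 px.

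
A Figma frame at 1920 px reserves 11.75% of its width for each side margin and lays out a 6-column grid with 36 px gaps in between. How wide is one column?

1920 × (1 − 2·11.75%) = 1920 × 76.5% = 1468.8 px for the columns.
1468.8 − 5·36 = 1288.8; ÷6 gives c = 214.8 px.

214.8 px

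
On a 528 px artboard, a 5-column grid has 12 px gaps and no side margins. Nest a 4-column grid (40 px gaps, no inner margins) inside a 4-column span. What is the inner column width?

Subtracting 4 gaps of 12 leaves 480 for 5 columns, so c = 96 px.
Span of 4: 4·96 + 3·12 = 384 + 36 = 420 px.
4d + 3·40 = 420 → 4d = 300 → d = 75 px.

75 px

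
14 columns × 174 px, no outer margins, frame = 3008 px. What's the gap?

14·174 + 13g = 3008 → 13g = 572 → g = 44 px.

44 px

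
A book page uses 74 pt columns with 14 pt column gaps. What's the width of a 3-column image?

250 pt

Span of 3: 3·74 + 2·14 = 222 + 28 = 250 pt.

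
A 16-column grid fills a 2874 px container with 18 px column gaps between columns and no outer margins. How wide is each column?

162.75 px

16 columns + 15 column gaps: 16c + 15·18 = 2874.
16c = 2874 − 270 = 2604, so c = 162.75 px.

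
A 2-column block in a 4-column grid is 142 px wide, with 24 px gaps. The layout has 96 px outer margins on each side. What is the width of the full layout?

142 − 1·24 = 118; ÷2 gives c = 59 px.
Layout = 2·96 + 4·59 + 3·24 = 192 + 236 + 72 = 500 px.

500 px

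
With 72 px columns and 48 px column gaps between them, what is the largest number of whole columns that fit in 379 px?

k columns need k·72 + (k−1)·48 = k·120 − 48.
k·120 − 48 ≤ 379 → k ≤ 427 / 120 ≈ 3.56, so k = 3.

3 columns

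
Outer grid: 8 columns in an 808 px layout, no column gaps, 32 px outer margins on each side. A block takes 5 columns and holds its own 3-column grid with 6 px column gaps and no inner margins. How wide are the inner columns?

151 px

Inside the margins: 808 − 64 = 744 px.
8c = 744 → c = 93 px.
With no column gaps, 5 columns span 5·93 = 465 px.
Subtracting 2 column gaps of 6 leaves 453 for 3 columns, so d = 151 px.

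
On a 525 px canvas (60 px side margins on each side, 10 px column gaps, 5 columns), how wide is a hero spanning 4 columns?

Content width = 525 − 2·60 = 405 px.
405 − 4·10 = 365; ÷5 gives c = 73 px.
Span of 4: 4·73 + 3·10 = 292 + 30 = 322 px.

322 px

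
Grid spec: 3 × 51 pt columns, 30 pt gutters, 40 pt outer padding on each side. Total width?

Adding margins, columns and gutters: 80 + 153 + 60 = 293 pt.

293 pt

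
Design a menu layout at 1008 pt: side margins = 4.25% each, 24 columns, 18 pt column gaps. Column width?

Each margin = 4.25% of 1008 = 42.84 pt; content = 1008 − 2·42.84 = 922.32 pt.
24 columns + 23 column gaps: 24c + 23·18 = 922.32.
24c = 922.32 − 414 = 508.32, so c = 21.18 pt.

21.18 pt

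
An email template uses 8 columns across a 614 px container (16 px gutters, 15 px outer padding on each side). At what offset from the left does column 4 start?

Take off 30 px of margins, leaving 584 px.
Subtracting 7 gutters of 16 leaves 472 for 8 columns, so c = 59 px.
Each column+gutter stride is 75 px; 3 of them past the 15 px margin is 15 + 225 = 240 px.

240 px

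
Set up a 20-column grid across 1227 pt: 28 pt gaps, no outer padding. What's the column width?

34.75 pt

20 columns + 19 gaps: 20c + 19·28 = 1227.
20c = 1227 − 532 = 695, so c = 34.75 pt.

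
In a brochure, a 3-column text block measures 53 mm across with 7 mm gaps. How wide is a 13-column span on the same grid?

253 mm

53 − 2·7 = 39; ÷3 gives c = 13 mm.
13 columns plus 12 gaps: 169 + 84 = 253 mm.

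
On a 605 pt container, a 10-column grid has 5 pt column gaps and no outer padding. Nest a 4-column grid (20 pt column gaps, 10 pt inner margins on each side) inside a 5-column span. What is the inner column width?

55 pt

10c + 9·5 = 605 → 10c = 560 → c = 56 pt.
5-column span = 5·56 + 4·5 = 300 pt.
Inner content = 300 − 2·10 = 280 pt.
Subtracting 3 column gaps of 20 leaves 220 for 4 columns, so d = 55 pt.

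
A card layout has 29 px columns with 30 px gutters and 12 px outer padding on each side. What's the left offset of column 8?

425 px

Column 8 starts at margin + 7·(column + gutter) = 12 + 7·59 = 425 px.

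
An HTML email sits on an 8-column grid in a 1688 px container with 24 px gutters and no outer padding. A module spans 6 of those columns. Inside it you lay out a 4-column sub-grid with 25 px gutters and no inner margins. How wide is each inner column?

8 columns + 7 gutters: 8c + 7·24 = 1688.
8c = 1688 − 168 = 1520, so c = 190 px.
6 columns plus 5 gutters: 1140 + 120 = 1260 px.
Subtracting 3 gutters of 25 leaves 1185 for 4 columns, so d = 296.25 px.

296.25 px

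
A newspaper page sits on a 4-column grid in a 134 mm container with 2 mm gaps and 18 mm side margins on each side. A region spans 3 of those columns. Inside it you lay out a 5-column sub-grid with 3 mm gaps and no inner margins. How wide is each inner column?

Inside the margins: 134 − 36 = 98 mm.
98 − 3·2 = 92; ÷4 gives c = 23 mm.
Span of 3: 3·23 + 2·2 = 69 + 4 = 73 mm.
Subtracting 4 gaps of 3 leaves 61 for 5 columns, so d = 12.2 mm.

12.2 mm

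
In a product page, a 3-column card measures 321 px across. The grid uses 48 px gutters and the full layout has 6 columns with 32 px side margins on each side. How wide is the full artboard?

754 px

321 − 2·48 = 225; ÷3 gives c = 75 px.
Total width: 2·32 + 6·75 + 5·48 = 754 px.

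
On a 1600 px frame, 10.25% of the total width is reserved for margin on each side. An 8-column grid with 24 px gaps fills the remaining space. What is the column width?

138 px

1600 × (1 − 2·10.25%) = 1600 × 79.5% = 1272 px for the columns.
8c + 7·24 = 1272 → 8c = 1104 → c = 138 px.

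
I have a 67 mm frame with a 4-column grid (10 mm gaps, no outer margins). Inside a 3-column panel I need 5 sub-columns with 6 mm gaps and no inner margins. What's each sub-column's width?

Subtracting 3 gaps of 10 leaves 37 for 4 columns, so c = 9.25 mm.
3 columns plus 2 gaps: 27.75 + 20 = 47.75 mm.
5 columns + 4 gaps: 5d + 4·6 = 47.75.
5d = 47.75 − 24 = 23.75, so d = 4.75 mm.

4.75 mm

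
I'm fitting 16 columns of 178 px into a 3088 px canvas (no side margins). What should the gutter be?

16·178 + 15g = 3088 → 15g = 240 → g = 16 px.

16 px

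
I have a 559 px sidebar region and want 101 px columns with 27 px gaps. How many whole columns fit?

4 columns

Each extra column adds 101 + 27 = 128 px.
(559 + 27) / 128 = 4.58, so 4 columns fit.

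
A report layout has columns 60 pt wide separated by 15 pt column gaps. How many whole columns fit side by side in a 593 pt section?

8 columns

k columns need k·60 + (k−1)·15 = k·75 − 15.
k·75 − 15 ≤ 593 → k ≤ 608 / 75 ≈ 8.11, so k = 8.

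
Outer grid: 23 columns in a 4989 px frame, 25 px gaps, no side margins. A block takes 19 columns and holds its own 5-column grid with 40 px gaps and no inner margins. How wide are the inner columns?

23c + 22·25 = 4989 → 23c = 4439 → c = 193 px.
Span of 19: 19·193 + 18·25 = 3667 + 450 = 4117 px.
4117 − 4·40 = 3957; ÷5 gives d = 791.4 px.

791.4 px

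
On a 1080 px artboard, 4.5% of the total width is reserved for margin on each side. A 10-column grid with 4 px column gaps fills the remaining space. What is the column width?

94.68 px

Each margin = 4.5% of 1080 = 48.6 px; content = 1080 − 2·48.6 = 982.8 px.
10 columns + 9 column gaps: 10c + 9·4 = 982.8.
10c = 982.8 − 36 = 946.8, so c = 94.68 px.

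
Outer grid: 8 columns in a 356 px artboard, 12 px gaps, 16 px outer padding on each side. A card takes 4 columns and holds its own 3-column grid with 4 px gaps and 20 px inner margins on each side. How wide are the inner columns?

36 px

Subtract both margins: 356 − 2·16 = 324 px.
324 − 7·12 = 240; ÷8 gives c = 30 px.
Span of 4: 4·30 + 3·12 = 120 + 36 = 156 px.
Inner content = 156 − 2·20 = 116 px.
3 columns + 2 gaps: 3d + 2·4 = 116.
3d = 116 − 8 = 108, so d = 36 px.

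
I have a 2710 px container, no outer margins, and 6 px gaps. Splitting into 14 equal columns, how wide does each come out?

Subtracting 13 gaps of 6 leaves 2632 for 14 columns, so c = 188 px.

188 px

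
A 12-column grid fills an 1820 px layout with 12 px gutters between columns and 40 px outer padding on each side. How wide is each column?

Take off 80 px of margins, leaving 1740 px.
12c + 11·12 = 1740 → 12c = 1608 → c = 134 px.

134 px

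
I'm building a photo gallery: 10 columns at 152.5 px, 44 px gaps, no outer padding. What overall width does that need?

Total width: 10·152.5 + 9·44 = 1921 px.

1921 px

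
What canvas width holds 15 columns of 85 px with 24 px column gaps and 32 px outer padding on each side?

Total width: 2·32 + 15·85 + 14·24 = 1675 px.

1675 px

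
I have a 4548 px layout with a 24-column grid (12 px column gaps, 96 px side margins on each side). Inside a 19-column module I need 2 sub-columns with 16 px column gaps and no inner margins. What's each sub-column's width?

Take off 192 px of margins, leaving 4356 px.
4356 − 23·12 = 4080; ÷24 gives c = 170 px.
19 columns plus 18 column gaps: 3230 + 216 = 3446 px.
2d + 1·16 = 3446 → 2d = 3430 → d = 1715 px.

1715 px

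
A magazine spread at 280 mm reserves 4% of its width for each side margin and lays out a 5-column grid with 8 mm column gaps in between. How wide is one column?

Margins: 4% × 280 = 11.2 mm each, so content = 280 − 22.4 = 257.6 mm.
Subtracting 4 column gaps of 8 leaves 225.6 for 5 columns, so c = 45.12 mm.

45.12 mm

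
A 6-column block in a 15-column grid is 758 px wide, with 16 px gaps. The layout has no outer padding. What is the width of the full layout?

758 − 5·16 = 678; ÷6 gives c = 113 px.
Summing: 1695 + 224 = 1919 px.

1919 px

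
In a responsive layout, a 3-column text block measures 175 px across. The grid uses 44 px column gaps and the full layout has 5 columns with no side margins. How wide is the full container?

175 − 2·44 = 87; ÷3 gives c = 29 px.
Summing: 145 + 176 = 321 px.

321 px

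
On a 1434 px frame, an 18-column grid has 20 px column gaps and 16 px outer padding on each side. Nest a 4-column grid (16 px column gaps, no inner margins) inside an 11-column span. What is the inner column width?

Inside the margins: 1434 − 32 = 1402 px.
18 columns + 17 column gaps: 18c + 17·20 = 1402.
18c = 1402 − 340 = 1062, so c = 59 px.
11-column span = 11·59 + 10·20 = 849 px.
4d + 3·16 = 849 → 4d = 801 → d = 200.25 px.

200.25 px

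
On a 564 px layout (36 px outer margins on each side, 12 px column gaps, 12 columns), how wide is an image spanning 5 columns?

198 px

Content width = 564 − 2·36 = 492 px.
Subtracting 11 column gaps of 12 leaves 360 for 12 columns, so c = 30 px.
5-column span = 5·30 + 4·12 = 198 px.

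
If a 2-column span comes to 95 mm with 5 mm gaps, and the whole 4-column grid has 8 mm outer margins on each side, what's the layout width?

211 mm

Subtracting 1 gap of 5 leaves 90 for 2 columns, so c = 45 mm.
Total width: 2·8 + 4·45 + 3·5 = 211 mm.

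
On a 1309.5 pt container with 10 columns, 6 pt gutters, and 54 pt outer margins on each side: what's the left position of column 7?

778.5 pt

Inside the margins: 1309.5 − 108 = 1201.5 pt.
Subtracting 9 gutters of 6 leaves 1147.5 for 10 columns, so c = 114.75 pt.
Column 7 starts at margin + 6·(column + gutter) = 54 + 6·120.75 = 778.5 pt.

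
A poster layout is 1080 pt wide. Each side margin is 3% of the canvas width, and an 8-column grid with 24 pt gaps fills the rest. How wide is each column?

105.9 pt

Each margin = 3% of 1080 = 32.4 pt; content = 1080 − 2·32.4 = 1015.2 pt.
8c + 7·24 = 1015.2 → 8c = 847.2 → c = 105.9 pt.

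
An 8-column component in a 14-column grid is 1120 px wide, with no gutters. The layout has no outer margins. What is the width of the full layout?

8c = 1120 → c = 140 px.
Layout = 14·140 = 1960 = 1960 px.

1960 px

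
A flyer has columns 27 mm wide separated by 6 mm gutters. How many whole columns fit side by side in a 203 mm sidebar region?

6 columns: 6·27 + 5·6 = 192 mm ≤ 203.
7 columns: 225 mm > 203. So 6.

6 columns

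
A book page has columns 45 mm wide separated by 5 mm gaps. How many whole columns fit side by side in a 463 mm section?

k columns need k·45 + (k−1)·5 = k·50 − 5.
k·50 − 5 ≤ 463 → k ≤ 468 / 50 ≈ 9.36, so k = 9.

9 columns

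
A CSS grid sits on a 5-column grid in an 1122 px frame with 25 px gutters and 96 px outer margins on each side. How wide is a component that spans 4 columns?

Content width = 1122 − 2·96 = 930 px.
930 − 4·25 = 830; ÷5 gives c = 166 px.
Span of 4: 4·166 + 3·25 = 664 + 75 = 739 px.

739 px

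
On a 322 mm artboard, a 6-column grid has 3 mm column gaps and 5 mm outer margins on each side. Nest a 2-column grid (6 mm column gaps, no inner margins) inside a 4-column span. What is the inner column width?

100.5 mm

Outer content = 322 − 2·5 = 312 mm.
6c + 5·3 = 312 → 6c = 297 → c = 49.5 mm.
Span of 4: 4·49.5 + 3·3 = 198 + 9 = 207 mm.
2 columns + 1 column gap: 2d + 1·6 = 207.
2d = 207 − 6 = 201, so d = 100.5 mm.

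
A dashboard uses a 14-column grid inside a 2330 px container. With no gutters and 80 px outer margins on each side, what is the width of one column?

155 px

Subtract both margins: 2330 − 2·80 = 2170 px.
2170 / 14 = 155 px per column.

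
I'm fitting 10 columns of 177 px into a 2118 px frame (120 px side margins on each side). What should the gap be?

12 px

Take off 240 px of margins, leaving 1878 px.
10·177 + 9g = 1878 → 9g = 108 → g = 12 px.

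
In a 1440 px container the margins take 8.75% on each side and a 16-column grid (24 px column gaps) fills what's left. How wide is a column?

51.75 px

Margins: 8.75% × 1440 = 126 px each, so content = 1440 − 252 = 1188 px.
Subtracting 15 column gaps of 24 leaves 828 for 16 columns, so c = 51.75 px.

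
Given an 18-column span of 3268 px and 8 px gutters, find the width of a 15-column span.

2722 px

3268 − 17·8 = 3132; ÷18 gives c = 174 px.
15-column span = 15·174 + 14·8 = 2722 px.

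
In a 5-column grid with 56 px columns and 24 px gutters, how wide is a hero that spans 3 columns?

216 px

3-column span = 3·56 + 2·24 = 216 px.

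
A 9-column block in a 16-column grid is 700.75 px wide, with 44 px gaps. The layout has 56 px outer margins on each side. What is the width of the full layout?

1392 px

700.75 − 8·44 = 348.75; ÷9 gives c = 38.75 px.
Total width: 2·56 + 16·38.75 + 15·44 = 1392 px.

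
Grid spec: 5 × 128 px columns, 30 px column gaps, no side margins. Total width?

760 px

Total width: 5·128 + 4·30 = 760 px.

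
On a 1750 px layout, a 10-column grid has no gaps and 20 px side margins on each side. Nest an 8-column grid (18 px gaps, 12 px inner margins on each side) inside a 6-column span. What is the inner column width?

109.5 px

Take off 40 px of margins, leaving 1710 px.
1710 / 10 = 171 px per column.
6-column span = 6·171 = 1026 px.
Inner content = 1026 − 2·12 = 1002 px.
8 columns + 7 gaps: 8d + 7·18 = 1002.
8d = 1002 − 126 = 876, so d = 109.5 px.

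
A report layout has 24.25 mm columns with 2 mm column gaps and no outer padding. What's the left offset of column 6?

No margin, so column 6 starts at 5·(column + gutter) = 5·26.25 = 131.25 mm.

131.25 mm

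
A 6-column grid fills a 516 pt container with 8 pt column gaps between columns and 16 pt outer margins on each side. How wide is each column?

Subtract both margins: 516 − 2·16 = 484 pt.
484 − 5·8 = 444; ÷6 gives c = 74 pt.

74 pt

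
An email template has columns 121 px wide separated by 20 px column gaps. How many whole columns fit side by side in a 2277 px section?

Each extra column adds 121 + 20 = 141 px.
(2277 + 20) / 141 = 16.29, so 16 columns fit.

16 columns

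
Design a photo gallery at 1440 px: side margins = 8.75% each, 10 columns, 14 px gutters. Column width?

106.2 px

1440 × (1 − 2·8.75%) = 1440 × 82.5% = 1188 px for the columns.
1188 − 9·14 = 1062; ÷10 gives c = 106.2 px.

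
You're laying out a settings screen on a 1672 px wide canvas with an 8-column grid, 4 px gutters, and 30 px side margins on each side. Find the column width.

Subtract both margins: 1672 − 2·30 = 1612 px.
8c + 7·4 = 1612 → 8c = 1584 → c = 198 px.

198 px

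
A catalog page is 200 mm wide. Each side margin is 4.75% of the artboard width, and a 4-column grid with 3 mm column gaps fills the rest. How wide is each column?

43 mm

Each margin = 4.75% of 200 = 9.5 mm; content = 200 − 2·9.5 = 181 mm.
Subtracting 3 column gaps of 3 leaves 172 for 4 columns, so c = 43 mm.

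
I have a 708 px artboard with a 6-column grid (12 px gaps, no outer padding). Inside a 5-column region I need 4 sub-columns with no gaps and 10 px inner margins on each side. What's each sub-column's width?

142 px

Subtracting 5 gaps of 12 leaves 648 for 6 columns, so c = 108 px.
5-column span = 5·108 + 4·12 = 588 px.
Inner content = 588 − 2·10 = 568 px.
4d = 568 → d = 142 px.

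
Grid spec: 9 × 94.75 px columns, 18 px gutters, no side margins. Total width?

996.75 px

Container = 9·94.75 + 8·18 = 852.75 + 144 = 996.75 px.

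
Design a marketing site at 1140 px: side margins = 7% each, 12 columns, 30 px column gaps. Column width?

54.2 px

1140 × (1 − 2·7%) = 1140 × 86% = 980.4 px for the columns.
12 columns + 11 column gaps: 12c + 11·30 = 980.4.
12c = 980.4 − 330 = 650.4, so c = 54.2 px.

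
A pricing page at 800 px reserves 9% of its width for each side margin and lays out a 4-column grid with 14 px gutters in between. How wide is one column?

153.5 px

Each margin = 9% of 800 = 72 px; content = 800 − 2·72 = 656 px.
656 − 3·14 = 614; ÷4 gives c = 153.5 px.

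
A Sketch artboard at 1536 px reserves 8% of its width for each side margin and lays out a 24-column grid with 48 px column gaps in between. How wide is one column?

7.76 px

1536 × (1 − 2·8%) = 1536 × 84% = 1290.24 px for the columns.
24c + 23·48 = 1290.24 → 24c = 186.24 → c = 7.76 px.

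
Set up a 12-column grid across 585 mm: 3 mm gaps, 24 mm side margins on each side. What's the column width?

42 mm

Content width = 585 − 2·24 = 537 mm.
12c + 11·3 = 537 → 12c = 504 → c = 42 mm.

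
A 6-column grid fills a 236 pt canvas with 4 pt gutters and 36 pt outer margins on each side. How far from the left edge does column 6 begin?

176 pt

Subtract both margins: 236 − 2·36 = 164 pt.
6c + 5·4 = 164 → 6c = 144 → c = 24 pt.
Column 6 starts at margin + 5·(column + gutter) = 36 + 5·28 = 176 pt.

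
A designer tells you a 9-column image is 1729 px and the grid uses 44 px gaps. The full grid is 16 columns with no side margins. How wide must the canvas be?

Subtracting 8 gaps of 44 leaves 1377 for 9 columns, so c = 153 px.
Summing: 2448 + 660 = 3108 px.

3108 px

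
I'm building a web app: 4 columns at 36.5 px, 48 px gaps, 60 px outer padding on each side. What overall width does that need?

410 px

Artboard = 2·60 + 4·36.5 + 3·48 = 120 + 146 + 144 = 410 px.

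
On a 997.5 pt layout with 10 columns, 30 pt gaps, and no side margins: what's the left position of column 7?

616.5 pt

Subtracting 9 gaps of 30 leaves 727.5 for 10 columns, so c = 72.75 pt.
Before column 7: 6 columns + 6 gaps.
Offset = 6·(72.75 + 30) = 6·102.75 = 616.5 pt.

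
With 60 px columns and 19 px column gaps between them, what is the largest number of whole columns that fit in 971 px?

12 columns

Each extra column adds 60 + 19 = 79 px.
(971 + 19) / 79 = 12.53, so 12 columns fit.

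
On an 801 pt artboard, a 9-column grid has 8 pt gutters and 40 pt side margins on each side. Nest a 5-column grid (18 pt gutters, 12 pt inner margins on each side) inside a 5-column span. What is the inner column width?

Subtract both margins: 801 − 2·40 = 721 pt.
721 − 8·8 = 657; ÷9 gives c = 73 pt.
Span of 5: 5·73 + 4·8 = 365 + 32 = 397 pt.
Inner content = 397 − 2·12 = 373 pt.
Subtracting 4 gutters of 18 leaves 301 for 5 columns, so d = 60.2 pt.

60.2 pt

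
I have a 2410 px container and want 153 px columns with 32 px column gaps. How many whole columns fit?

13 columns

k columns need k·153 + (k−1)·32 = k·185 − 32.
k·185 − 32 ≤ 2410 → k ≤ 2442 / 185 ≈ 13.20, so k = 13.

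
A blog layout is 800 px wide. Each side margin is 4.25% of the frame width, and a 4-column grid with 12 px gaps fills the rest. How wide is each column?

174 px

800 × (1 − 2·4.25%) = 800 × 91.5% = 732 px for the columns.
4 columns + 3 gaps: 4c + 3·12 = 732.
4c = 732 − 36 = 696, so c = 174 px.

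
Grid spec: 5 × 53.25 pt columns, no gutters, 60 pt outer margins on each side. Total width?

Total width: 2·60 + 5·53.25 = 386.25 pt.

386.25 pt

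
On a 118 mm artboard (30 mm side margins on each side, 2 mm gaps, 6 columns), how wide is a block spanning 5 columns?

Take off 60 mm of margins, leaving 58 mm.
Subtracting 5 gaps of 2 leaves 48 for 6 columns, so c = 8 mm.
5 columns plus 4 gaps: 40 + 8 = 48 mm.

48 mm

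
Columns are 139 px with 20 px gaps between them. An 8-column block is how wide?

Span of 8: 8·139 + 7·20 = 1112 + 140 = 1252 px.

1252 px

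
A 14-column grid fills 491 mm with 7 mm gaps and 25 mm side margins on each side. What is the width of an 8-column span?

Inside the margins: 491 − 50 = 441 mm.
14c + 13·7 = 441 → 14c = 350 → c = 25 mm.
8 columns plus 7 gaps: 200 + 49 = 249 mm.

249 mm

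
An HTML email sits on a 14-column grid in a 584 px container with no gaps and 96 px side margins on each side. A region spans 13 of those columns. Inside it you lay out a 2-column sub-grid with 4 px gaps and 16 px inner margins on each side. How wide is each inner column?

164 px

Subtract both margins: 584 − 2·96 = 392 px.
14c = 392 → c = 28 px.
13-column span = 13·28 = 364 px.
Inner content = 364 − 2·16 = 332 px.
2 columns + 1 gap: 2d + 1·4 = 332.
2d = 332 − 4 = 328, so d = 164 px.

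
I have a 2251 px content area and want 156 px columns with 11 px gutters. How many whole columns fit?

13 columns

Each extra column adds 156 + 11 = 167 px.
(2251 + 11) / 167 = 13.54, so 13 columns fit.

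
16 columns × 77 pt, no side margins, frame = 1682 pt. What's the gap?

16 columns take 16·77 = 1232 pt; remaining 450 splits into 15 gaps.
g = 450 / 15 = 30 pt.

30 pt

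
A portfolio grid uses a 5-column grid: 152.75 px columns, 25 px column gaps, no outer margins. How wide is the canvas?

863.75 px

Total width: 5·152.75 + 4·25 = 863.75 px.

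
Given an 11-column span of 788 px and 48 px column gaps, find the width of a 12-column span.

788 − 10·48 = 308; ÷11 gives c = 28 px.
12-column span = 12·28 + 11·48 = 864 px.

864 px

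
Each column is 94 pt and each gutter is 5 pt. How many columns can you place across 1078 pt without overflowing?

Each extra column adds 94 + 5 = 99 pt.
(1078 + 5) / 99 = 10.94, so 10 columns fit.

10 columns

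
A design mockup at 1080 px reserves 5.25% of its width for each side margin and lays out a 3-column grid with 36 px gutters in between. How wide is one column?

Margins: 5.25% × 1080 = 56.7 px each, so content = 1080 − 113.4 = 966.6 px.
3c + 2·36 = 966.6 → 3c = 894.6 → c = 298.2 px.

298.2 px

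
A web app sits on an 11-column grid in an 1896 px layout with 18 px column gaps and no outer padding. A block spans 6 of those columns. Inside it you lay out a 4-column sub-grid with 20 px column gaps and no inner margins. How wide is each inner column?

Subtracting 10 column gaps of 18 leaves 1716 for 11 columns, so c = 156 px.
6 columns plus 5 column gaps: 936 + 90 = 1026 px.
4d + 3·20 = 1026 → 4d = 966 → d = 241.5 px.

241.5 px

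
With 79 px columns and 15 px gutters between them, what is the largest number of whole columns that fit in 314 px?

k columns need k·79 + (k−1)·15 = k·94 − 15.
k·94 − 15 ≤ 314 → k ≤ 329 / 94 ≈ 3.50, so k = 3.

3 columns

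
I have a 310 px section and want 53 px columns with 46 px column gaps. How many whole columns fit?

3 columns: 3·53 + 2·46 = 251 px ≤ 310.
4 columns: 350 px > 310. So 3.

3 columns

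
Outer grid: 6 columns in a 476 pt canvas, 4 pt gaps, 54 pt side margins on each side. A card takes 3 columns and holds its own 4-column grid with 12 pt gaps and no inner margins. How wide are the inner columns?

36.5 pt

Subtract both margins: 476 − 2·54 = 368 pt.
Subtracting 5 gaps of 4 leaves 348 for 6 columns, so c = 58 pt.
Span of 3: 3·58 + 2·4 = 174 + 8 = 182 pt.
182 − 3·12 = 146; ÷4 gives d = 36.5 pt.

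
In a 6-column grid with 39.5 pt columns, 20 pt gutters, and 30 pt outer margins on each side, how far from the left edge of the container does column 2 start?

Before column 2: the margin + 1 column + 1 gutter.
Offset = 30 + 1·(39.5 + 20) = 30 + 59.5 = 89.5 pt.

89.5 pt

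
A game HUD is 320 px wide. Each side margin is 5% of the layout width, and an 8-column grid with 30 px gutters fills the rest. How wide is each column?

Each margin = 5% of 320 = 16 px; content = 320 − 2·16 = 288 px.
8 columns + 7 gutters: 8c + 7·30 = 288.
8c = 288 − 210 = 78, so c = 9.75 px.

9.75 px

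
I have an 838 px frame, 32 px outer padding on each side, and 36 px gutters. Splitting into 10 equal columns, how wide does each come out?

Content width = 838 − 2·32 = 774 px.
10 columns + 9 gutters: 10c + 9·36 = 774.
10c = 774 − 324 = 450, so c = 45 px.

45 px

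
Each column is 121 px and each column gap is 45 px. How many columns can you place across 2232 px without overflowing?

13 columns

13 columns: 13·121 + 12·45 = 2113 px ≤ 2232.
14 columns: 2279 px > 2232. So 13.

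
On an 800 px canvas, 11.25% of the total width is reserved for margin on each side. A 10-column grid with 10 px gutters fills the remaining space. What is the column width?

Each margin = 11.25% of 800 = 90 px; content = 800 − 2·90 = 620 px.
10 columns + 9 gutters: 10c + 9·10 = 620.
10c = 620 − 90 = 530, so c = 53 px.

53 px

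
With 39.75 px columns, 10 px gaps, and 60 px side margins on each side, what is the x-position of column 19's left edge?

Each column+gutter stride is 49.75 px; 18 of them past the 60 px margin is 60 + 895.5 = 955.5 px.

955.5 px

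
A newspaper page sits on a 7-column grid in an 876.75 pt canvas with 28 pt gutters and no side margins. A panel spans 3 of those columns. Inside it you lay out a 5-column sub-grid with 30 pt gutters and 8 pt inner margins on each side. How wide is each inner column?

44.75 pt

Subtracting 6 gutters of 28 leaves 708.75 for 7 columns, so c = 101.25 pt.
3 columns plus 2 gutters: 303.75 + 56 = 359.75 pt.
Inner content = 359.75 − 2·8 = 343.75 pt.
5d + 4·30 = 343.75 → 5d = 223.75 → d = 44.75 pt.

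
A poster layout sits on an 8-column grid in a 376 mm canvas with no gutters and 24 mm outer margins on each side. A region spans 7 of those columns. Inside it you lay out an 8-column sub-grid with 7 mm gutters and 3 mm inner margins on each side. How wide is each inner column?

29 mm

Inside the margins: 376 − 48 = 328 mm.
8c = 328 → c = 41 mm.
With no gutters, 7 columns span 7·41 = 287 mm.
Inner content = 287 − 2·3 = 281 mm.
Subtracting 7 gutters of 7 leaves 232 for 8 columns, so d = 29 mm.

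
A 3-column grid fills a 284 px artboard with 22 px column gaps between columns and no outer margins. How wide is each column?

80 px

3 columns + 2 column gaps: 3c + 2·22 = 284.
3c = 284 − 44 = 240, so c = 80 px.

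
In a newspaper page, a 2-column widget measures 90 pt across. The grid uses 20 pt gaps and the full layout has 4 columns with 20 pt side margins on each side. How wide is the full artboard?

2 columns + 1 gap: 2c + 1·20 = 90.
2c = 90 − 20 = 70, so c = 35 pt.
Total width: 2·20 + 4·35 + 3·20 = 240 pt.

240 pt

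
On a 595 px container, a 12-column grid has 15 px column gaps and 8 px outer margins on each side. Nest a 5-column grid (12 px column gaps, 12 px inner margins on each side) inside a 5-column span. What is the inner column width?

32.1 px

Inside the margins: 595 − 16 = 579 px.
12 columns + 11 column gaps: 12c + 11·15 = 579.
12c = 579 − 165 = 414, so c = 34.5 px.
5-column span = 5·34.5 + 4·15 = 232.5 px.
Inner content = 232.5 − 2·12 = 208.5 px.
Subtracting 4 column gaps of 12 leaves 160.5 for 5 columns, so d = 32.1 px.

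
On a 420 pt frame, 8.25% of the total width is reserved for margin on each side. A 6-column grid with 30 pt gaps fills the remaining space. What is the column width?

Margins: 8.25% × 420 = 34.65 pt each, so content = 420 − 69.3 = 350.7 pt.
6c + 5·30 = 350.7 → 6c = 200.7 → c = 33.45 pt.

33.45 pt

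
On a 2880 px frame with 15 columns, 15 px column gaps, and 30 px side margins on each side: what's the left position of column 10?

1731 px

Inside the margins: 2880 − 60 = 2820 px.
Subtracting 14 column gaps of 15 leaves 2610 for 15 columns, so c = 174 px.
Column 10 starts at margin + 9·(column + gutter) = 30 + 9·189 = 1731 px.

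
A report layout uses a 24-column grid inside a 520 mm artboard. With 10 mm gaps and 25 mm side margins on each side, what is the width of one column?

10 mm

Inside the margins: 520 − 50 = 470 mm.
470 − 23·10 = 240; ÷24 gives c = 10 mm.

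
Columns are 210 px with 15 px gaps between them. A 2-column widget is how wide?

435 px

2-column span = 2·210 + 1·15 = 435 px.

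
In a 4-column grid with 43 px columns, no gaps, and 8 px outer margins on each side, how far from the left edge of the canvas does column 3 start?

Before column 3: the margin + 2 columns + 2 gaps.
Offset = 8 + 2·(43 + 0) = 8 + 86 = 94 px.

94 px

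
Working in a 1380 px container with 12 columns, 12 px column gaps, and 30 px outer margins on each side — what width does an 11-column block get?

1209 px

Subtract both margins: 1380 − 2·30 = 1320 px.
Subtracting 11 column gaps of 12 leaves 1188 for 12 columns, so c = 99 px.
11-column span = 11·99 + 10·12 = 1209 px.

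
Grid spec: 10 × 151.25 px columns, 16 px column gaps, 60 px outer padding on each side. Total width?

Frame = 2·60 + 10·151.25 + 9·16 = 120 + 1512.5 + 144 = 1776.5 px.

1776.5 px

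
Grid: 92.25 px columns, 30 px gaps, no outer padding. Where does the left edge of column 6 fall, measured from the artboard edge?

Before column 6: 5 columns + 5 gaps.
Offset = 5·(92.25 + 30) = 5·122.25 = 611.25 px.

611.25 px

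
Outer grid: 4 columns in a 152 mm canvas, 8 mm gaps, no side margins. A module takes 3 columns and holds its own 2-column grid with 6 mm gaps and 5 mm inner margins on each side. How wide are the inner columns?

4 columns + 3 gaps: 4c + 3·8 = 152.
4c = 152 − 24 = 128, so c = 32 mm.
Span of 3: 3·32 + 2·8 = 96 + 16 = 112 mm.
Inner content = 112 − 2·5 = 102 mm.
102 − 1·6 = 96; ÷2 gives d = 48 mm.

48 mm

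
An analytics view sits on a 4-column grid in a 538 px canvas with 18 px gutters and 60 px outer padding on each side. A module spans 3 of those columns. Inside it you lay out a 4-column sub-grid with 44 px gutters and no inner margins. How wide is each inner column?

Subtract both margins: 538 − 2·60 = 418 px.
418 − 3·18 = 364; ÷4 gives c = 91 px.
3-column span = 3·91 + 2·18 = 309 px.
309 − 3·44 = 177; ÷4 gives d = 44.25 px.

44.25 px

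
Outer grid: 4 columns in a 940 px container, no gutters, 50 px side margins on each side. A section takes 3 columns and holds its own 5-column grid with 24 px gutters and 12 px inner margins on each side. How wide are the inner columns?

Subtract both margins: 940 − 2·50 = 840 px.
840 / 4 = 210 px per column.
3-column span = 3·210 = 630 px.
Inner content = 630 − 2·12 = 606 px.
5 columns + 4 gutters: 5d + 4·24 = 606.
5d = 606 − 96 = 510, so d = 102 px.

102 px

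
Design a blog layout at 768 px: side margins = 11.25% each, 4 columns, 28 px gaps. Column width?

Margins: 11.25% × 768 = 86.4 px each, so content = 768 − 172.8 = 595.2 px.
4 columns + 3 gaps: 4c + 3·28 = 595.2.
4c = 595.2 − 84 = 511.2, so c = 127.8 px.

127.8 px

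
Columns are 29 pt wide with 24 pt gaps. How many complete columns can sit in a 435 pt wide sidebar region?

8 columns

8 columns: 8·29 + 7·24 = 400 pt ≤ 435.
9 columns: 453 pt > 435. So 8.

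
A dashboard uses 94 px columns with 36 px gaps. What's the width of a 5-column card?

5-column span = 5·94 + 4·36 = 614 px.

614 px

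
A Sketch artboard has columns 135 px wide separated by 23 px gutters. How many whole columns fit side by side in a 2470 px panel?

15 columns

Each extra column adds 135 + 23 = 158 px.
(2470 + 23) / 158 = 15.78, so 15 columns fit.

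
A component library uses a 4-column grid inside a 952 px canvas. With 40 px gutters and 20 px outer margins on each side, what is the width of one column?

Inside the margins: 952 − 40 = 912 px.
4 columns + 3 gutters: 4c + 3·40 = 912.
4c = 912 − 120 = 792, so c = 198 px.

198 px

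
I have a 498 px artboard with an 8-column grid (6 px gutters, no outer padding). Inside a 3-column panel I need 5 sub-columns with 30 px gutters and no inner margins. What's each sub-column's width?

Subtracting 7 gutters of 6 leaves 456 for 8 columns, so c = 57 px.
Span of 3: 3·57 + 2·6 = 171 + 12 = 183 px.
5d + 4·30 = 183 → 5d = 63 → d = 12.6 px.

12.6 px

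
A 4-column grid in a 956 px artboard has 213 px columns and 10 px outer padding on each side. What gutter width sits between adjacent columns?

28 px

Subtract both margins: 956 − 2·10 = 936 px.
4 columns take 4·213 = 852 px; remaining 84 splits into 3 gutters.
g = 84 / 3 = 28 px.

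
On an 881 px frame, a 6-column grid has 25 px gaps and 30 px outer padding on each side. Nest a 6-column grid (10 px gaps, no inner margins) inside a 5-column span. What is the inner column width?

Take off 60 px of margins, leaving 821 px.
821 − 5·25 = 696; ÷6 gives c = 116 px.
5-column span = 5·116 + 4·25 = 680 px.
Subtracting 5 gaps of 10 leaves 630 for 6 columns, so d = 105 px.

105 px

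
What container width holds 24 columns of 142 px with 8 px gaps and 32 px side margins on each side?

3656 px

Total width: 2·32 + 24·142 + 23·8 = 3656 px.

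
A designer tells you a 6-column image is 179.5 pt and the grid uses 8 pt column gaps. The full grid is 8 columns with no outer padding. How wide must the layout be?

Subtracting 5 column gaps of 8 leaves 139.5 for 6 columns, so c = 23.25 pt.
Layout = 8·23.25 + 7·8 = 186 + 56 = 242 pt.

242 pt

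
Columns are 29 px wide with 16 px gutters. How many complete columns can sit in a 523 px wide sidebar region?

Each extra column adds 29 + 16 = 45 px.
(523 + 16) / 45 = 11.98, so 11 columns fit.

11 columns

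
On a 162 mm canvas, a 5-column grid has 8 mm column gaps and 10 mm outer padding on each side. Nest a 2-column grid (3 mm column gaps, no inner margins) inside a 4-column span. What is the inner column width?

Inside the margins: 162 − 20 = 142 mm.
5c + 4·8 = 142 → 5c = 110 → c = 22 mm.
Span of 4: 4·22 + 3·8 = 88 + 24 = 112 mm.
2d + 1·3 = 112 → 2d = 109 → d = 54.5 mm.

54.5 mm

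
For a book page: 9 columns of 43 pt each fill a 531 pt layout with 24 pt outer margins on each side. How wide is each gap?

12 pt

Subtract both margins: 531 − 2·24 = 483 pt.
Columns use 387 pt, leaving 96 pt across 8 gaps = 12 pt each.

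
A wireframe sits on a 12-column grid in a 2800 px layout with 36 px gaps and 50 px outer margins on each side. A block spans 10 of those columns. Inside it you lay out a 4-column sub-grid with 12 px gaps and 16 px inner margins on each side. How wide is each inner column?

544 px

Take off 100 px of margins, leaving 2700 px.
12 columns + 11 gaps: 12c + 11·36 = 2700.
12c = 2700 − 396 = 2304, so c = 192 px.
Span of 10: 10·192 + 9·36 = 1920 + 324 = 2244 px.
Inner content = 2244 − 2·16 = 2212 px.
Subtracting 3 gaps of 12 leaves 2176 for 4 columns, so d = 544 px.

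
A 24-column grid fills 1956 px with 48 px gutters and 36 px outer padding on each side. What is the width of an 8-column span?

596 px

Take off 72 px of margins, leaving 1884 px.
24c + 23·48 = 1884 → 24c = 780 → c = 32.5 px.
8-column span = 8·32.5 + 7·48 = 596 px.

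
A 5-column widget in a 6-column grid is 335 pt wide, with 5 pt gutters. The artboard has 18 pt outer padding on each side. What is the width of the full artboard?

439 pt

5c + 4·5 = 335 → 5c = 315 → c = 63 pt.
Adding margins, columns and gutters: 36 + 378 + 25 = 439 pt.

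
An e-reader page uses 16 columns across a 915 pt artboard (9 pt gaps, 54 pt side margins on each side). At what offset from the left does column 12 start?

Take off 108 pt of margins, leaving 807 pt.
16 columns + 15 gaps: 16c + 15·9 = 807.
16c = 807 − 135 = 672, so c = 42 pt.
Column 12 starts at margin + 11·(column + gutter) = 54 + 11·51 = 615 pt.

615 pt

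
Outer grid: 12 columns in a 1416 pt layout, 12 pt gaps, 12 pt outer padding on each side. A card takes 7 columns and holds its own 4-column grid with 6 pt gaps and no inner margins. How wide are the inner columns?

Outer content = 1416 − 2·12 = 1392 pt.
Subtracting 11 gaps of 12 leaves 1260 for 12 columns, so c = 105 pt.
7-column span = 7·105 + 6·12 = 807 pt.
807 − 3·6 = 789; ÷4 gives d = 197.25 pt.

197.25 pt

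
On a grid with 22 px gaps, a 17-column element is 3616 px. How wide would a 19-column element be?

17c + 16·22 = 3616 → 17c = 3264 → c = 192 px.
19 columns plus 18 gaps: 3648 + 396 = 4044 px.

4044 px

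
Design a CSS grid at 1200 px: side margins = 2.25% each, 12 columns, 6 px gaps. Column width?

Each margin = 2.25% of 1200 = 27 px; content = 1200 − 2·27 = 1146 px.
1146 − 11·6 = 1080; ÷12 gives c = 90 px.

90 px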